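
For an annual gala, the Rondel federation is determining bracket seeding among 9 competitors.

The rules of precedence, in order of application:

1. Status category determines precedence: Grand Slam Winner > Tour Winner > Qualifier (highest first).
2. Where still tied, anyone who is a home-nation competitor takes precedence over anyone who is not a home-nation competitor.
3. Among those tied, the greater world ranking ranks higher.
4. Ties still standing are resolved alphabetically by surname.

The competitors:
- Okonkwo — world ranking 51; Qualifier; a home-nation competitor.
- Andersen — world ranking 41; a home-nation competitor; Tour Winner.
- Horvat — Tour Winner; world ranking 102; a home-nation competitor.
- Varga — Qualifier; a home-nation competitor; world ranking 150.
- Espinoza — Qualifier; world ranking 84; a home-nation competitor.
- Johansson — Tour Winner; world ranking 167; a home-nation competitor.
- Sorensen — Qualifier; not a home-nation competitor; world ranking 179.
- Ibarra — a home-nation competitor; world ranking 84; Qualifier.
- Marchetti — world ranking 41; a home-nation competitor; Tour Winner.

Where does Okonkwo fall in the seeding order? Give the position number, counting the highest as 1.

By status category: Johansson, Horvat, Andersen and Marchetti (Tour Winner); then Varga, Espinoza, Ibarra, Okonkwo and Sorensen (Qualifier).
Johansson, Horvat, Andersen and Marchetti are each a home-nation competitor, so the next rule applies.
Among Johansson, Horvat, Andersen and Marchetti, by world ranking (higher first): Johansson (167) before Horvat (102) before Andersen and Marchetti (41).
Among Andersen and Marchetti, alphabetically by surname: Andersen before Marchetti.
Among Varga, Espinoza, Ibarra, Okonkwo and Sorensen, a home-nation competitor before not a home-nation competitor: Varga, Espinoza, Ibarra and Okonkwo (a home-nation competitor) before Sorensen (not a home-nation competitor).
Among Varga, Espinoza, Ibarra and Okonkwo, by world ranking (higher first): Varga (150) before Espinoza and Ibarra (84) before Okonkwo (51).
Among Espinoza and Ibarra, alphabetically by surname: Espinoza before Ibarra.
Order: Johansson, Horvat, Andersen, Marchetti, Varga, Espinoza, Ibarra, Okonkwo, Sorensen. So position 8.

8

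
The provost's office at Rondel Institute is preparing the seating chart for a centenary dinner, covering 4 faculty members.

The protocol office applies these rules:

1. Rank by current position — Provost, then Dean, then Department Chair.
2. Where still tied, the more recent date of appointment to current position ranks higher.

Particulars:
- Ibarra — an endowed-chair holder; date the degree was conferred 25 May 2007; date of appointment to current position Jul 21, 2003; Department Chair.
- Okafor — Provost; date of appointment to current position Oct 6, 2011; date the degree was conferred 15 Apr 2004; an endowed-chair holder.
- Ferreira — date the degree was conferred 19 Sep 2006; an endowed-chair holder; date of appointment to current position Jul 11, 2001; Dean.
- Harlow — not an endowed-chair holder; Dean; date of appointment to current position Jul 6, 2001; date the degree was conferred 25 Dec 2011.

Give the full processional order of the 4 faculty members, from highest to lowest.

By current position: Okafor (Provost); then Ferreira and Harlow (Dean); then Ibarra (Department Chair).
Among Ferreira and Harlow, by date of appointment to current position (later first): Ferreira (Jul 11, 2001) before Harlow (Jul 6, 2001).
Full order: Okafor, Ferreira, Harlow, Ibarra.

Okafor, Ferreira, Harlow, Ibarra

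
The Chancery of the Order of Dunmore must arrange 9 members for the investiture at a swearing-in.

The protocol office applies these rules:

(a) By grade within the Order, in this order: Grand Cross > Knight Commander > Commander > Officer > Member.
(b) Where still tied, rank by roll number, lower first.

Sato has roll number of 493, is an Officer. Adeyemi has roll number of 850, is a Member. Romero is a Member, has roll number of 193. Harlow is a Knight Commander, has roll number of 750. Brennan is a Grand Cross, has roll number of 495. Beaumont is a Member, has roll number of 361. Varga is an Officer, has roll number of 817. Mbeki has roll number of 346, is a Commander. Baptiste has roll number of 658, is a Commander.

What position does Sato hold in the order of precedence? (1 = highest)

By grade within the Order: Brennan (Grand Cross); then Harlow (Knight Commander); then Mbeki and Baptiste (Commander); then Sato and Varga (Officer); then Romero, Beaumont and Adeyemi (Member).
Among Mbeki and Baptiste, by roll number (lower first): Mbeki (346) before Baptiste (658).
Among Sato and Varga, by roll number (lower first): Sato (493) before Varga (817).
Among Romero, Beaumont and Adeyemi, by roll number (lower first): Romero (193) before Beaumont (361) before Adeyemi (850).
Order: Brennan, Harlow, Mbeki, Baptiste, Sato, Varga, Romero, Beaumont, Adeyemi. So position 5.

5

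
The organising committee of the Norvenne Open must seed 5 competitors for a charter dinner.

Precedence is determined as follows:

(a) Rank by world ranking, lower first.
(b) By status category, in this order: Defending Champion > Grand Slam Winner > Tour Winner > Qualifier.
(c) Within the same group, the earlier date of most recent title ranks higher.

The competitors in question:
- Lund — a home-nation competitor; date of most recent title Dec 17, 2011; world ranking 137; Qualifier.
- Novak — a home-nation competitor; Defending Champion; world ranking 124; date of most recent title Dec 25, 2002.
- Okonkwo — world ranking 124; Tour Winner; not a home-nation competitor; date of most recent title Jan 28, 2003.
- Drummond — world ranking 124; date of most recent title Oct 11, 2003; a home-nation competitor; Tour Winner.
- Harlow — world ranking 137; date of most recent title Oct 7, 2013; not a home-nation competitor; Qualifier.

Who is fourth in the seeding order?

By world ranking (lower first): Novak, Okonkwo and Drummond (each 124); then Lund and Harlow (both 137).
Among Novak, Okonkwo and Drummond, by status category: Novak (Defending Champion) before Okonkwo and Drummond (Tour Winner).
Among Okonkwo and Drummond, by date of most recent title (earlier first): Okonkwo (Jan 28, 2003) before Drummond (Oct 11, 2003).
Lund and Harlow are each Qualifier, so the next rule applies.
Among Lund and Harlow, by date of most recent title (earlier first): Lund (Dec 17, 2011) before Harlow (Oct 7, 2013).
Order: Novak, Okonkwo, Drummond, Lund, Harlow.

Lund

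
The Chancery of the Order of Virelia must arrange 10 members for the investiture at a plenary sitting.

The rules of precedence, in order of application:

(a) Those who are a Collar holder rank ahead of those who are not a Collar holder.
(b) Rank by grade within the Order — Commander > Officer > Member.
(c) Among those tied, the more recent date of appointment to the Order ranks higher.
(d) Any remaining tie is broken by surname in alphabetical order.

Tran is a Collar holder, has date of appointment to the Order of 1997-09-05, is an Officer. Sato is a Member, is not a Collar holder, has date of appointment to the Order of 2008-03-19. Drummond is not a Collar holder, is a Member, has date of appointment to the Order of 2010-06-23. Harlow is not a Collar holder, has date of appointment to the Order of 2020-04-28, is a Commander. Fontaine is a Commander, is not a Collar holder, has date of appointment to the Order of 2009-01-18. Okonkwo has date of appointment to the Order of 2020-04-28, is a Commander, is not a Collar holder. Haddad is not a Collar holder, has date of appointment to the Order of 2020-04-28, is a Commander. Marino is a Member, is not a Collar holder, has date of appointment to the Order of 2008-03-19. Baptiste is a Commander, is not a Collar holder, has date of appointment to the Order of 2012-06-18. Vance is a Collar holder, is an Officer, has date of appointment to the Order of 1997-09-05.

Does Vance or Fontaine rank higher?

By the first rule: Tran and Vance (both a Collar holder); then Haddad, Harlow, Okonkwo, Baptiste, Fontaine, Drummond, Marino and Sato (each not a Collar holder).
Tran and Vance are each Officer, so the next rule applies.
Tran and Vance both have date of appointment to the Order 1997-09-05, so the next rule applies.
Among Tran and Vance, alphabetically by surname: Tran before Vance.
Among Haddad, Harlow, Okonkwo, Baptiste, Fontaine, Drummond, Marino and Sato, by grade within the Order: Haddad, Harlow, Okonkwo, Baptiste and Fontaine (Commander) before Drummond, Marino and Sato (Member).
Among Haddad, Harlow, Okonkwo, Baptiste and Fontaine, by date of appointment to the Order (later first): Haddad, Harlow and Okonkwo (2020-04-28) before Baptiste (2012-06-18) before Fontaine (2009-01-18).
Among Haddad, Harlow and Okonkwo, alphabetically by surname: Haddad before Harlow before Okonkwo.
Among Drummond, Marino and Sato, by date of appointment to the Order (later first): Drummond (2010-06-23) before Marino and Sato (2008-03-19).
Among Marino and Sato, alphabetically by surname: Marino before Sato.
So Vance takes precedence.

Vance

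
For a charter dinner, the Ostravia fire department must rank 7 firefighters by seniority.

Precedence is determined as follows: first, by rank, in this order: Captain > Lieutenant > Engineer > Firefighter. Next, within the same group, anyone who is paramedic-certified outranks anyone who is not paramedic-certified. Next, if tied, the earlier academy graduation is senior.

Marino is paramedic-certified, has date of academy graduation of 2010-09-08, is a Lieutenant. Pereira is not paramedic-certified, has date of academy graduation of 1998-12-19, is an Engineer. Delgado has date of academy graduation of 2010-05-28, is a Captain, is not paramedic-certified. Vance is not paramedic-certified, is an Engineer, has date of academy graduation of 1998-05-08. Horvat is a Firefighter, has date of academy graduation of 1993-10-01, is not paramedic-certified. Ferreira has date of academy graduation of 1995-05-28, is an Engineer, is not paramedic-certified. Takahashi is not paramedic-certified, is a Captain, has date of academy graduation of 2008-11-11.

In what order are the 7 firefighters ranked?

By rank: Takahashi and Delgado (Captain); then Marino (Lieutenant); then Ferreira, Vance and Pereira (Engineer); then Horvat (Firefighter).
Takahashi and Delgado are each not paramedic-certified, so the next rule applies.
Among Takahashi and Delgado, by date of academy graduation (earlier first): Takahashi (2008-11-11) before Delgado (2010-05-28).
Ferreira, Vance and Pereira are each not paramedic-certified, so the next rule applies.
Among Ferreira, Vance and Pereira, by date of academy graduation (earlier first): Ferreira (1995-05-28) before Vance (1998-05-08) before Pereira (1998-12-19).
Full order: Takahashi, Delgado, Marino, Ferreira, Vance, Pereira, Horvat.

Takahashi, Delgado, Marino, Ferreira, Vance, Pereira, Horvat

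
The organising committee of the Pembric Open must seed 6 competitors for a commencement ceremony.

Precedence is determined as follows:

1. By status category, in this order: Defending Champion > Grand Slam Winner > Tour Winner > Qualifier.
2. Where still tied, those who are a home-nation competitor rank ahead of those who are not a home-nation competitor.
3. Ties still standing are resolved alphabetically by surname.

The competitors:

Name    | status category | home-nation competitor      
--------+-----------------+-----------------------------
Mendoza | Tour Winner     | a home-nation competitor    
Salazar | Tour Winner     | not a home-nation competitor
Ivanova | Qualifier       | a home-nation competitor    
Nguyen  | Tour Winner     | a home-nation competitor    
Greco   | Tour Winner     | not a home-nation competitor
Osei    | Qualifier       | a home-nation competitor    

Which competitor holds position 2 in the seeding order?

Nguyen

By status category: Mendoza, Nguyen, Greco and Salazar (Tour Winner); then Ivanova and Osei (Qualifier).
Among Mendoza, Nguyen, Greco and Salazar, a home-nation competitor before not a home-nation competitor: Mendoza and Nguyen (a home-nation competitor) before Greco and Salazar (not a home-nation competitor).
Among Mendoza and Nguyen, alphabetically by surname: Mendoza before Nguyen.
Among Greco and Salazar, alphabetically by surname: Greco before Salazar.
Ivanova and Osei are each a home-nation competitor, so the next rule applies.
Among Ivanova and Osei, alphabetically by surname: Ivanova before Osei.
Order: Mendoza, Nguyen, Greco, Salazar, Ivanova, Osei.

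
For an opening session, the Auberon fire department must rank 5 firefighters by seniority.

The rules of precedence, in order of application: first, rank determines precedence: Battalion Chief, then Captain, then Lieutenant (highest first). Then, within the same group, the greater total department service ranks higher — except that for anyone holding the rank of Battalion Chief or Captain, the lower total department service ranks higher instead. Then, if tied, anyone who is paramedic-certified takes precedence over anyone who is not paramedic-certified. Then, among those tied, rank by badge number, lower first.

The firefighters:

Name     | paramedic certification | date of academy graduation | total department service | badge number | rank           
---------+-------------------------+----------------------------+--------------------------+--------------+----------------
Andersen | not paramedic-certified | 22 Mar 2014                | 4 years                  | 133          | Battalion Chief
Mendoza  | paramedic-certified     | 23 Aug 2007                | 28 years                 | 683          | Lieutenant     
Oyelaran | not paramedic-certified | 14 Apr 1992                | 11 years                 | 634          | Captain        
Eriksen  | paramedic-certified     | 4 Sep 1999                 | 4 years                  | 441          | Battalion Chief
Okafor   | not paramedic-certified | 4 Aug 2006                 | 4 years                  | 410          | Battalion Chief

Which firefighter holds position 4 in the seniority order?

Oyelaran

By rank: Eriksen, Andersen and Okafor (Battalion Chief); then Oyelaran (Captain); then Mendoza (Lieutenant).
Eriksen, Andersen and Okafor all have total department service 4 years, so the next rule applies.
Among Eriksen, Andersen and Okafor, paramedic-certified before not paramedic-certified: Eriksen (paramedic-certified) before Andersen and Okafor (not paramedic-certified).
Among Andersen and Okafor, by badge number (lower first): Andersen (133) before Okafor (410).
Order: Eriksen, Andersen, Okafor, Oyelaran, Mendoza.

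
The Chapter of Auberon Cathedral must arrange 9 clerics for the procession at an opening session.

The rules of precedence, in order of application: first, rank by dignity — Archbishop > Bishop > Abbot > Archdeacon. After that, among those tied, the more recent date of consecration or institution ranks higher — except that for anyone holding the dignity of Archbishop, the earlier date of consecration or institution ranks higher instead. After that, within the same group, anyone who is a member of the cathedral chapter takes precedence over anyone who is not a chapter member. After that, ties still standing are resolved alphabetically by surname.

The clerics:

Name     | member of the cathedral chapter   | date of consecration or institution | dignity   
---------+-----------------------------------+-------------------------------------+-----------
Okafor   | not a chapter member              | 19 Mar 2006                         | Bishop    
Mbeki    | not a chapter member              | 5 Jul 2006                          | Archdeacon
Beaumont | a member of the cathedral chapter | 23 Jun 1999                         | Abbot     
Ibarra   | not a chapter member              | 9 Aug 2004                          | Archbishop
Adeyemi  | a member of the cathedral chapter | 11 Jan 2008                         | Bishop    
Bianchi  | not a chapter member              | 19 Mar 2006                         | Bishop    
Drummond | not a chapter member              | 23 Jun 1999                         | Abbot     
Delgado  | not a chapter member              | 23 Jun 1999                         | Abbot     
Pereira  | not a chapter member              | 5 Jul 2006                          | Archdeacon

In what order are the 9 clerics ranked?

Ibarra, Adeyemi, Bianchi, Okafor, Beaumont, Delgado, Drummond, Mbeki, Pereira

By dignity: Ibarra (Archbishop); then Adeyemi, Bianchi and Okafor (Bishop); then Beaumont, Delgado and Drummond (Abbot); then Mbeki and Pereira (Archdeacon).
Among Adeyemi, Bianchi and Okafor, by date of consecration or institution (later first): Adeyemi (11 Jan 2008) before Bianchi and Okafor (19 Mar 2006).
Bianchi and Okafor are each not a chapter member, so the next rule applies.
Among Bianchi and Okafor, alphabetically by surname: Bianchi before Okafor.
Beaumont, Delgado and Drummond all have date of consecration or institution 23 Jun 1999, so the next rule applies.
Among Beaumont, Delgado and Drummond, a member of the cathedral chapter before not a chapter member: Beaumont (a member of the cathedral chapter) before Delgado and Drummond (not a chapter member).
Among Delgado and Drummond, alphabetically by surname: Delgado before Drummond.
Mbeki and Pereira both have date of consecration or institution 5 Jul 2006, so the next rule applies.
Mbeki and Pereira are each not a chapter member, so the next rule applies.
Among Mbeki and Pereira, alphabetically by surname: Mbeki before Pereira.
Full order: Ibarra, Adeyemi, Bianchi, Okafor, Beaumont, Delgado, Drummond, Mbeki, Pereira.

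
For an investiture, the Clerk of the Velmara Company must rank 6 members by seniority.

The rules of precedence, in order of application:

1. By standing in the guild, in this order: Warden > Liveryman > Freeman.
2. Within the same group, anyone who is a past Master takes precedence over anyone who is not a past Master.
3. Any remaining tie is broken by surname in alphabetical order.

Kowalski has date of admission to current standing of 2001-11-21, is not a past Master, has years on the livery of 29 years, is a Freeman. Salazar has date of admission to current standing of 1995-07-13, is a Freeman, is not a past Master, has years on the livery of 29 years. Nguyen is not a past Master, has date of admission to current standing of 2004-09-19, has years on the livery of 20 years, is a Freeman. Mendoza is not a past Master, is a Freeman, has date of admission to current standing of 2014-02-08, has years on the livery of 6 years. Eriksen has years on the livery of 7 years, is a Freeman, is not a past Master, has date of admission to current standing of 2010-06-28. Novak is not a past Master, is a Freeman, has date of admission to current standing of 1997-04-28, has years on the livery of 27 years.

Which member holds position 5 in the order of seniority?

Novak

By standing in the guild: Eriksen, Kowalski, Mendoza, Nguyen, Novak and Salazar (Freeman).
Eriksen, Kowalski, Mendoza, Nguyen, Novak and Salazar are each not a past Master, so the next rule applies.
Among Eriksen, Kowalski, Mendoza, Nguyen, Novak and Salazar, alphabetically by surname: Eriksen before Kowalski before Mendoza before Nguyen before Novak before Salazar.
Order: Eriksen, Kowalski, Mendoza, Nguyen, Novak, Salazar.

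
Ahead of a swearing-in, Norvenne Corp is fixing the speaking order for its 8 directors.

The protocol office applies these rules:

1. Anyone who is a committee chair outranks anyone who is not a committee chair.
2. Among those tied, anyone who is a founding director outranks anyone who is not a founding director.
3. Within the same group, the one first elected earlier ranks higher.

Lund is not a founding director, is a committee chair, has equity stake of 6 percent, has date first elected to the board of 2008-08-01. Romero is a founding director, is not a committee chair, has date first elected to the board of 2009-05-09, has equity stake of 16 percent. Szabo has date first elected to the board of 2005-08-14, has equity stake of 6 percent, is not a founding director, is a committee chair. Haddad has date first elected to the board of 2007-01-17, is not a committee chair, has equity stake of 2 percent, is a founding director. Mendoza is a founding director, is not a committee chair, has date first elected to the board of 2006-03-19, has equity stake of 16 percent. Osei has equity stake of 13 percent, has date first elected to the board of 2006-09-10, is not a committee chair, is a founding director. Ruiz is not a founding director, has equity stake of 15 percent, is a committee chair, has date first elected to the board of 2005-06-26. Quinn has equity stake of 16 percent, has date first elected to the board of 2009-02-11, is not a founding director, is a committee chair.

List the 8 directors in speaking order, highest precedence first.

Ruiz, Szabo, Lund, Quinn, Mendoza, Osei, Haddad, Romero

By the first rule: Ruiz, Szabo, Lund and Quinn (each a committee chair); then Mendoza, Osei, Haddad and Romero (each not a committee chair).
Ruiz, Szabo, Lund and Quinn are each not a founding director, so the next rule applies.
Among Ruiz, Szabo, Lund and Quinn, by date first elected to the board (earlier first): Ruiz (2005-06-26) before Szabo (2005-08-14) before Lund (2008-08-01) before Quinn (2009-02-11).
Mendoza, Osei, Haddad and Romero are each a founding director, so the next rule applies.
Among Mendoza, Osei, Haddad and Romero, by date first elected to the board (earlier first): Mendoza (2006-03-19) before Osei (2006-09-10) before Haddad (2007-01-17) before Romero (2009-05-09).
Full order: Ruiz, Szabo, Lund, Quinn, Mendoza, Osei, Haddad, Romero.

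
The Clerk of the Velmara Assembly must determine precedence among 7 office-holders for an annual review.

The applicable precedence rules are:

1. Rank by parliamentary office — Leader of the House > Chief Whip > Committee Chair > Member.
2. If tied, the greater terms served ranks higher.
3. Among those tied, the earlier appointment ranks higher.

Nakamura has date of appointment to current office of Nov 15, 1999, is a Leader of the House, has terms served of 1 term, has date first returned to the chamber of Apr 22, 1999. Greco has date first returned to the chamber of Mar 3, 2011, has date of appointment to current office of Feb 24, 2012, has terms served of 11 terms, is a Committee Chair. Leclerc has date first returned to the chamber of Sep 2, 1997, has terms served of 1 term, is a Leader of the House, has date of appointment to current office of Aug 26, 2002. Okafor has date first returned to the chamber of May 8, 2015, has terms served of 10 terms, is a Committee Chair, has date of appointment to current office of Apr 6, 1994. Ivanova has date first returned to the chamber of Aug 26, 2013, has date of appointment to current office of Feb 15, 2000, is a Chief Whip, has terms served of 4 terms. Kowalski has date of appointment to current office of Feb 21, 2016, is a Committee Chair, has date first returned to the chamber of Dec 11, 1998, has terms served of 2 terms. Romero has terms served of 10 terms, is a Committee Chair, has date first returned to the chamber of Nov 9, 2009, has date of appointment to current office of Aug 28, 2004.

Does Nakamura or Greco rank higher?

Nakamura

By parliamentary office: Nakamura and Leclerc (Leader of the House); then Ivanova (Chief Whip); then Greco, Okafor, Romero and Kowalski (Committee Chair).
Nakamura and Leclerc both have terms served 1 term, so the next rule applies.
Among Nakamura and Leclerc, by date of appointment to current office (earlier first): Nakamura (Nov 15, 1999) before Leclerc (Aug 26, 2002).
Among Greco, Okafor, Romero and Kowalski, by terms served (higher first): Greco (11 terms) before Okafor and Romero (10 terms) before Kowalski (2 terms).
Among Okafor and Romero, by date of appointment to current office (earlier first): Okafor (Apr 6, 1994) before Romero (Aug 28, 2004).
So Nakamura takes precedence.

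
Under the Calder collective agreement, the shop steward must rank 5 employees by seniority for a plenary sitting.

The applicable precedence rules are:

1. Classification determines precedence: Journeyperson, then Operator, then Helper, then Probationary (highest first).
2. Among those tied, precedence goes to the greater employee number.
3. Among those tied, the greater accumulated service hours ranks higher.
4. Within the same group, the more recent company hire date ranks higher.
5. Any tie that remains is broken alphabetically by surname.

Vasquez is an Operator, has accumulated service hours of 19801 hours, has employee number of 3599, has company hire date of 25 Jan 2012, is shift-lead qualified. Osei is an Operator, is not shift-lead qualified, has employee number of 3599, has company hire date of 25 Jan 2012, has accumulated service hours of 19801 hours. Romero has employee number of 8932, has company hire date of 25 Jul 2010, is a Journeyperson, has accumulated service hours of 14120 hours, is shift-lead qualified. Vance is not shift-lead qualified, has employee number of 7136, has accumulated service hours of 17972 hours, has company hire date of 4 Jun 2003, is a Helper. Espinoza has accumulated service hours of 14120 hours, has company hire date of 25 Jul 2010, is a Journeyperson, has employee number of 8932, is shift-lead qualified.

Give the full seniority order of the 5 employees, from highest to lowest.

Espinoza, Romero, Osei, Vasquez, Vance

By classification: Espinoza and Romero (Journeyperson); then Osei and Vasquez (Operator); then Vance (Helper).
Espinoza and Romero both have employee number 8932, so the next rule applies.
Espinoza and Romero both have accumulated service hours 14120 hours, so the next rule applies.
Espinoza and Romero both have company hire date 25 Jul 2010, so the next rule applies.
Among Espinoza and Romero, alphabetically by surname: Espinoza before Romero.
Osei and Vasquez both have employee number 3599, so the next rule applies.
Osei and Vasquez both have accumulated service hours 19801 hours, so the next rule applies.
Osei and Vasquez both have company hire date 25 Jan 2012, so the next rule applies.
Among Osei and Vasquez, alphabetically by surname: Osei before Vasquez.
Full order: Espinoza, Romero, Osei, Vasquez, Vance.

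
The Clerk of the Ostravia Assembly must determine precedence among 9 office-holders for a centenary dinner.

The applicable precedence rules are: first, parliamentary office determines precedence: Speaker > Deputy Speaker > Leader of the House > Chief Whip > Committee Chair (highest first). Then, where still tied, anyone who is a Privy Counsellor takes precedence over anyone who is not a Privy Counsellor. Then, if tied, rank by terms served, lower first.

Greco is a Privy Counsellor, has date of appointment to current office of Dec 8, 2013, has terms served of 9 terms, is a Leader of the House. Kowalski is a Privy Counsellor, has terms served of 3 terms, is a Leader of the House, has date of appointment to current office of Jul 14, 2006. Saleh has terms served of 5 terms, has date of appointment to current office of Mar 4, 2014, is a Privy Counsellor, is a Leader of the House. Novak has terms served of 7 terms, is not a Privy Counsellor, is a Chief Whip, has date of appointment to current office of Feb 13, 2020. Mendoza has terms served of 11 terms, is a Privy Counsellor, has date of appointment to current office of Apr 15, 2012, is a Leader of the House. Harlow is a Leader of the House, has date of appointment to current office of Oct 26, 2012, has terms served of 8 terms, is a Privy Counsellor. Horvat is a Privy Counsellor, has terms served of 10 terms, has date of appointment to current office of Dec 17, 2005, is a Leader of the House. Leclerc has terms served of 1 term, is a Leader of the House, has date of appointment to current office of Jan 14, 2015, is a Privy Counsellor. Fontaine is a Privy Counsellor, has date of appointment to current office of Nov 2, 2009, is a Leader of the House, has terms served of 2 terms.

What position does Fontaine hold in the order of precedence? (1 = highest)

2

By parliamentary office: Leclerc, Fontaine, Kowalski, Saleh, Harlow, Greco, Horvat and Mendoza (Leader of the House); then Novak (Chief Whip).
Leclerc, Fontaine, Kowalski, Saleh, Harlow, Greco, Horvat and Mendoza are each a Privy Counsellor, so the next rule applies.
Among Leclerc, Fontaine, Kowalski, Saleh, Harlow, Greco, Horvat and Mendoza, by terms served (lower first): Leclerc (1 term) before Fontaine (2 terms) before Kowalski (3 terms) before Saleh (5 terms) before Harlow (8 terms) before Greco (9 terms) before Horvat (10 terms) before Mendoza (11 terms).
Order: Leclerc, Fontaine, Kowalski, Saleh, Harlow, Greco, Horvat, Mendoza, Novak. So position 2.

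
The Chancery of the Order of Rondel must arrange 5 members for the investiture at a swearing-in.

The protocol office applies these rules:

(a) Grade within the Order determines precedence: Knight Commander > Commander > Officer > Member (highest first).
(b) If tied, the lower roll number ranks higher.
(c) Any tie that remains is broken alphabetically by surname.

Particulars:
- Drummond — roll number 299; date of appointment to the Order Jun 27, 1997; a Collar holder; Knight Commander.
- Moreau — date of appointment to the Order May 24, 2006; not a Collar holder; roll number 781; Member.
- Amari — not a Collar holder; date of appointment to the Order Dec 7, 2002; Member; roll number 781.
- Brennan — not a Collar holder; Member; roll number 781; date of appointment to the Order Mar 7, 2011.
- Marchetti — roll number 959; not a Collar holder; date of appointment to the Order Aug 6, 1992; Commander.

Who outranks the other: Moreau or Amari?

By grade within the Order: Drummond (Knight Commander); then Marchetti (Commander); then Amari, Brennan and Moreau (Member).
Amari, Brennan and Moreau all have roll number 781, so the next rule applies.
Among Amari, Brennan and Moreau, alphabetically by surname: Amari before Brennan before Moreau.
So Amari takes precedence.

Amari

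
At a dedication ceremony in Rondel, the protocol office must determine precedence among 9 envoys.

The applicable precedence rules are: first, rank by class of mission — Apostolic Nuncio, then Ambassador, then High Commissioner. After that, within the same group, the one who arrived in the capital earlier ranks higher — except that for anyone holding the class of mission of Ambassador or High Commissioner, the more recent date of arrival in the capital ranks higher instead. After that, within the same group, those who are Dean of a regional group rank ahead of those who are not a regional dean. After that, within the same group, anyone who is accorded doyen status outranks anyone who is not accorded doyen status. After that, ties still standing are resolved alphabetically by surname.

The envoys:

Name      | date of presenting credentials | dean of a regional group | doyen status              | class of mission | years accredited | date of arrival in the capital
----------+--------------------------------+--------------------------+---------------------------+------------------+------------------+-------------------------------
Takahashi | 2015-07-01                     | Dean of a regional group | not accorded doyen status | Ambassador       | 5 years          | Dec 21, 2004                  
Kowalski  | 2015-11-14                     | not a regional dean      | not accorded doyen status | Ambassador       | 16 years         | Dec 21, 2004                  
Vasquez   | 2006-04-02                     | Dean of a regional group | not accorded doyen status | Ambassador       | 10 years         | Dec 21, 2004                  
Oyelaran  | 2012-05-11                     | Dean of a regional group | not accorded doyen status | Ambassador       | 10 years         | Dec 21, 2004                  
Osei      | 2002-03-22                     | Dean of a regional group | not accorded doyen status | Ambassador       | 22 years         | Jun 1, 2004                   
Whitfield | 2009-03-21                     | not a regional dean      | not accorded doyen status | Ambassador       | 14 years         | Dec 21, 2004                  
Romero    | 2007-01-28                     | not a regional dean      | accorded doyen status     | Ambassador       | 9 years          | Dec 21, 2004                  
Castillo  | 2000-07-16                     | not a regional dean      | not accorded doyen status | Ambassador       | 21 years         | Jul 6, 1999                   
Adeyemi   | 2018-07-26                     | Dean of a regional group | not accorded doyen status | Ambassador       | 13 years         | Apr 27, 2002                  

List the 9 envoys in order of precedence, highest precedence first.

By class of mission: Oyelaran, Takahashi, Vasquez, Romero, Kowalski, Whitfield, Osei, Adeyemi and Castillo (Ambassador).
Among Oyelaran, Takahashi, Vasquez, Romero, Kowalski, Whitfield, Osei, Adeyemi and Castillo, by date of arrival in the capital (later first) (reversed rule for this group): Oyelaran, Takahashi, Vasquez, Romero, Kowalski and Whitfield (Dec 21, 2004) before Osei (Jun 1, 2004) before Adeyemi (Apr 27, 2002) before Castillo (Jul 6, 1999).
Among Oyelaran, Takahashi, Vasquez, Romero, Kowalski and Whitfield, Dean of a regional group before not a regional dean: Oyelaran, Takahashi and Vasquez (Dean of a regional group) before Romero, Kowalski and Whitfield (not a regional dean).
Oyelaran, Takahashi and Vasquez are each not accorded doyen status, so the next rule applies.
Among Oyelaran, Takahashi and Vasquez, alphabetically by surname: Oyelaran before Takahashi before Vasquez.
Among Romero, Kowalski and Whitfield, accorded doyen status before not accorded doyen status: Romero (accorded doyen status) before Kowalski and Whitfield (not accorded doyen status).
Among Kowalski and Whitfield, alphabetically by surname: Kowalski before Whitfield.
Full order: Oyelaran, Takahashi, Vasquez, Romero, Kowalski, Whitfield, Osei, Adeyemi, Castillo.

Oyelaran, Takahashi, Vasquez, Romero, Kowalski, Whitfield, Osei, Adeyemi, Castillo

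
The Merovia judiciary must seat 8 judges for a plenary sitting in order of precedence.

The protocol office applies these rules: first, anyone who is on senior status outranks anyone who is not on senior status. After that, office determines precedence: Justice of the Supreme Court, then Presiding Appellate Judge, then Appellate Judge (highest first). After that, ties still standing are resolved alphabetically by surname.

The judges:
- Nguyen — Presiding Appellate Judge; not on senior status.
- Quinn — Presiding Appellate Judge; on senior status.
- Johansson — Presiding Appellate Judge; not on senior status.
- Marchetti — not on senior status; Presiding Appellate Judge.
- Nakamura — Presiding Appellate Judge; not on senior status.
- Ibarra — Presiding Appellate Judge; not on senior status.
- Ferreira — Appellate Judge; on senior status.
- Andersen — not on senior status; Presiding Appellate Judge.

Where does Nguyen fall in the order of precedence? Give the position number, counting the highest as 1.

By the first rule: Quinn and Ferreira (both on senior status); then Andersen, Ibarra, Johansson, Marchetti, Nakamura and Nguyen (each not on senior status).
Among Quinn and Ferreira, by office: Quinn (Presiding Appellate Judge) before Ferreira (Appellate Judge).
Andersen, Ibarra, Johansson, Marchetti, Nakamura and Nguyen are each Presiding Appellate Judge, so the next rule applies.
Among Andersen, Ibarra, Johansson, Marchetti, Nakamura and Nguyen, alphabetically by surname: Andersen before Ibarra before Johansson before Marchetti before Nakamura before Nguyen.
Order: Quinn, Ferreira, Andersen, Ibarra, Johansson, Marchetti, Nakamura, Nguyen. So position 8.

8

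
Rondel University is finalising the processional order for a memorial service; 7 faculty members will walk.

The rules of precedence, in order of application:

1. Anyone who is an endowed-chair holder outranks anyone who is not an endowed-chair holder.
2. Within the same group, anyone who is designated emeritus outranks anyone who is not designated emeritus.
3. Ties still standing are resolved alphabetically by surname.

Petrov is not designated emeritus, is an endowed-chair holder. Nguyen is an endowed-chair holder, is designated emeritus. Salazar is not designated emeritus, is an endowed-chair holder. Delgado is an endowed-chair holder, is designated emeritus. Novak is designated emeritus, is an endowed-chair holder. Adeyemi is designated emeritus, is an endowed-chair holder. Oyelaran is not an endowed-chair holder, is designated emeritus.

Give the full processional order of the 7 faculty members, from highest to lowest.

Adeyemi, Delgado, Nguyen, Novak, Petrov, Salazar, Oyelaran

By the first rule: Adeyemi, Delgado, Nguyen, Novak, Petrov and Salazar (each an endowed-chair holder); then Oyelaran (not an endowed-chair holder).
Among Adeyemi, Delgado, Nguyen, Novak, Petrov and Salazar, designated emeritus before not designated emeritus: Adeyemi, Delgado, Nguyen and Novak (designated emeritus) before Petrov and Salazar (not designated emeritus).
Among Adeyemi, Delgado, Nguyen and Novak, alphabetically by surname: Adeyemi before Delgado before Nguyen before Novak.
Among Petrov and Salazar, alphabetically by surname: Petrov before Salazar.
Full order: Adeyemi, Delgado, Nguyen, Novak, Petrov, Salazar, Oyelaran.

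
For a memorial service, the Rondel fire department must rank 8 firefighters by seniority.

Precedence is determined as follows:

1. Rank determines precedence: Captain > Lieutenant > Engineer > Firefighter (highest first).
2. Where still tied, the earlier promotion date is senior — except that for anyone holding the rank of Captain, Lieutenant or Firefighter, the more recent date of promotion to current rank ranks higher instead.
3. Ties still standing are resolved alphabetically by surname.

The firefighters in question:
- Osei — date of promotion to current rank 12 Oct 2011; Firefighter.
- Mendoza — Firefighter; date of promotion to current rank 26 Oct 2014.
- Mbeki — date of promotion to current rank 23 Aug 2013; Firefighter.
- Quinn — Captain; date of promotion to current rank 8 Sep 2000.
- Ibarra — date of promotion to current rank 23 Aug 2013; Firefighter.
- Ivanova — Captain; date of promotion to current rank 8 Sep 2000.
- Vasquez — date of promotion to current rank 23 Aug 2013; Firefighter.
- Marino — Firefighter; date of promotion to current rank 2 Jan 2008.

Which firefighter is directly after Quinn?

By rank: Ivanova and Quinn (Captain); then Mendoza, Ibarra, Mbeki, Vasquez, Osei and Marino (Firefighter).
Ivanova and Quinn both have date of promotion to current rank 8 Sep 2000, so the next rule applies.
Among Ivanova and Quinn, alphabetically by surname: Ivanova before Quinn.
Among Mendoza, Ibarra, Mbeki, Vasquez, Osei and Marino, by date of promotion to current rank (later first) (reversed rule for this group): Mendoza (26 Oct 2014) before Ibarra, Mbeki and Vasquez (23 Aug 2013) before Osei (12 Oct 2011) before Marino (2 Jan 2008).
Among Ibarra, Mbeki and Vasquez, alphabetically by surname: Ibarra before Mbeki before Vasquez.
Order: Ivanova, Quinn, Mendoza, Ibarra, Mbeki, Vasquez, Osei, Marino.

Mendoza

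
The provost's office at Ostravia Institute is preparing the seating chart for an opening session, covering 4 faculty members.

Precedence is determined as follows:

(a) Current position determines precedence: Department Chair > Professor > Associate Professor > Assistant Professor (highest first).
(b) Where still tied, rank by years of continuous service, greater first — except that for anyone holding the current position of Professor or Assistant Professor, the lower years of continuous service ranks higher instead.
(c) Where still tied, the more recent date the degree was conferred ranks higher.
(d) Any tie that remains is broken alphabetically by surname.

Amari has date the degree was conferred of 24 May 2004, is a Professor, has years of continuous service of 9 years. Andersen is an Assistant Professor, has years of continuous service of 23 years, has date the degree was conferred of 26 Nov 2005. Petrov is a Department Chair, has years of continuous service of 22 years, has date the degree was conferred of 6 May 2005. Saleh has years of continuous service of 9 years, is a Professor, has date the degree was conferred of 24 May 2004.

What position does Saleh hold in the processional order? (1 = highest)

3

By current position: Petrov (Department Chair); then Amari and Saleh (Professor); then Andersen (Assistant Professor).
Amari and Saleh both have years of continuous service 9 years, so the next rule applies.
Amari and Saleh both have date the degree was conferred 24 May 2004, so the next rule applies.
Among Amari and Saleh, alphabetically by surname: Amari before Saleh.
Order: Petrov, Amari, Saleh, Andersen. So position 3.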